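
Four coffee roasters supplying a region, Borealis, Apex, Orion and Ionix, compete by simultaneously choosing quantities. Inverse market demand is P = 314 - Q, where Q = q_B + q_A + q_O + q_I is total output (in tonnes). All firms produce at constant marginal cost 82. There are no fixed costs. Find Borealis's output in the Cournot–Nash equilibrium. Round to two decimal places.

46.40

A representative firm's profit is π_i = q_i(314 - Q) - 82q_i.
Setting ∂π_i/∂q_i = 0 with rivals' quantities fixed: 232 - 2q_i - Σ_{j≠i} q_j = 0.
With identical firms every q_j equals q_i, so Σ_{j≠i} q_j = 3q_i and 232 = 5q_i, giving q_i = 232/5.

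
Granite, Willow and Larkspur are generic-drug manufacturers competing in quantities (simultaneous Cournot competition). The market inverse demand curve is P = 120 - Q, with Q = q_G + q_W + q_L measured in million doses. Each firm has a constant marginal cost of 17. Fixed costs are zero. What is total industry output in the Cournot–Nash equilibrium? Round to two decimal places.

77.25

Each firm earns π_i = (120 - Q)q_i - 17q_i.
First-order condition (treating rivals' output as given): 103 - 2q_i - Σ_{j≠i} q_j = 0.
By symmetry each firm produces the same amount; substituting Σ_{j≠i} q_j = 2q_i yields q_i = 103/4.
Total output Q = 103/4 + 103/4 + 103/4 = 309/4.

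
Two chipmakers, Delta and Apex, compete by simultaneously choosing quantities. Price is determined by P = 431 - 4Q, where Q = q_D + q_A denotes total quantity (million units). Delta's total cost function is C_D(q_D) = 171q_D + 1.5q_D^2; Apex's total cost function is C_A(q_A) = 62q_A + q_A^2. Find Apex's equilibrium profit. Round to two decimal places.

Delta's profit: π_D = (431 - 4Q)q_D - (171q_D + (3/2)q_D²). Setting ∂π_D/∂q_D = 0: 260 - 11q_D - 4(q_A) = 0.
Apex's first-order condition: 369 - 10q_A - 4(q_D) = 0.
So q_D = (260 - 4q_A)/11 and q_A = (369 - 4q_D)/10.
Substituting one into the other gives q_D = 562/47 and q_A = 32.1170.
Price P = 431 - 4·44.0745 = 254.7021.
Apex's profit: 254.7021·32.1170 - 62·32.1170 - 32.1170² = 5157.5153.

5157.52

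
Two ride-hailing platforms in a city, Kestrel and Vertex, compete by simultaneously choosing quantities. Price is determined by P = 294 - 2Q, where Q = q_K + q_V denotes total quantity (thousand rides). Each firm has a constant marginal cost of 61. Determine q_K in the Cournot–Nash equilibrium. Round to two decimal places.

38.83

Each firm earns π_i = (294 - 2Q)q_i - 61q_i.
Setting ∂π_i/∂q_i = 0 with rivals' quantities fixed: 233 - 4q_i - 2q_j = 0.
By symmetry each firm produces the same amount; substituting q_j = q_i yields q_i = 233/6.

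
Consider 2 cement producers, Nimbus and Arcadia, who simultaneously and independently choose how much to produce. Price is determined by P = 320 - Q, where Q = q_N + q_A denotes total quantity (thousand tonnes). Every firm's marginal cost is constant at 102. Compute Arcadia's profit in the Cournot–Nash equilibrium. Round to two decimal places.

5280.44

Each firm earns π_i = (320 - Q)q_i - 102q_i.
Setting ∂π_i/∂q_i = 0 with rivals' quantities fixed: 218 - 2q_i - q_j = 0.
By symmetry each firm produces the same amount; substituting q_j = q_i yields q_i = 218/3.
Price P = 320 - 436/3 = 524/3.
Arcadia's profit: (524/3 - 102)·(218/3) = 5280.4444.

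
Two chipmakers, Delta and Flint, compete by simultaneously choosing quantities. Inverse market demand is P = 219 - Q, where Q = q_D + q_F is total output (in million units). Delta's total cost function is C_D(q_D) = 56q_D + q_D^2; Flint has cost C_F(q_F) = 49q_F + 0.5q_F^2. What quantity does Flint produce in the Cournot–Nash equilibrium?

47

Delta's profit: π_D = (219 - Q)q_D - (56q_D + q_D²). Setting ∂π_D/∂q_D = 0: 163 - 4q_D - (q_F) = 0.
Flint's profit: π_F = (219 - Q)q_F - (49q_F + (1/2)q_F²). Setting ∂π_F/∂q_F = 0: 170 - 3q_F - (q_D) = 0.
Rearranging gives the reaction functions q_D = (163 - q_F)/4 and q_F = (170 - q_D)/3.
Solving the pair: q_D = 29, q_F = 47.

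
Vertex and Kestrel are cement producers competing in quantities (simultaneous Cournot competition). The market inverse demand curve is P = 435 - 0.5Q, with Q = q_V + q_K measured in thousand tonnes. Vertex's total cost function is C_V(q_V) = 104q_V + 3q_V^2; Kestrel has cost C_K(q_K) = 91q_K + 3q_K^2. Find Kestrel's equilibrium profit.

Vertex's profit: π_V = (435 - 0.5Q)q_V - (104q_V + 3q_V²). Setting ∂π_V/∂q_V = 0: 331 - 7q_V - (1/2)(q_K) = 0.
Kestrel's profit: π_K = (435 - 0.5Q)q_K - (91q_K + 3q_K²). Setting ∂π_K/∂q_K = 0: 344 - 7q_K - (1/2)(q_V) = 0.
Best responses: q_V = (331 - (1/2)q_K)/7, q_K = (344 - (1/2)q_V)/7.
Solving the pair: q_V = 44, q_K = 46.
Price P = 435 - (1/2)·90 = 390.
Kestrel's profit: 390·46 - 91·46 - 3·46² = 7406.

7406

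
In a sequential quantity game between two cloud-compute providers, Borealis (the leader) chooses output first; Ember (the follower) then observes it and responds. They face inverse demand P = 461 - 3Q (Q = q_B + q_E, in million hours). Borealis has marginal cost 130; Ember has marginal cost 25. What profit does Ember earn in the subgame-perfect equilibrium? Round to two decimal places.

The follower Ember best-responds to any q_B: π_E = (461 - 3Q)q_E - 25q_E.
Setting the follower's marginal profit to zero, 436 - 3q_B - 6q_E = 0, i.e. q_E = (436 - 3q_B)/6.
Borealis substitutes q_E(q_B) into its own profit: π_B = q_B(461 - 3q_B - (436 - 3q_B)/2) - 130q_B = (243 - (3/2)q_B)q_B - 130q_B.
Maximising: ∂π_B/∂q_B = 113 - 3q_B = 0, giving q_B = 113/3.
Then q_E = (436 - 3·(113/3))/6 = 323/6.
Price P = 461 - 3·(183/2) = 373/2.
Ember's profit: (373/2 - 25)·(323/6) = 8694.0833.

8694.08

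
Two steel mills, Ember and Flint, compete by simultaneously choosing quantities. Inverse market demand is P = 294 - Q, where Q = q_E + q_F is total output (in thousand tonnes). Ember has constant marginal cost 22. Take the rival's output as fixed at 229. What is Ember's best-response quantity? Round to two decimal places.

21.50

With the rival's output fixed at 229, Ember's profit is π_E = (294 - 229 - q_E)q_E - (22q_E) = (65 - q_E)q_E - (22q_E).
∂π_E/∂q_E = 43 - 2q_E = 0, so q_E = 43/2.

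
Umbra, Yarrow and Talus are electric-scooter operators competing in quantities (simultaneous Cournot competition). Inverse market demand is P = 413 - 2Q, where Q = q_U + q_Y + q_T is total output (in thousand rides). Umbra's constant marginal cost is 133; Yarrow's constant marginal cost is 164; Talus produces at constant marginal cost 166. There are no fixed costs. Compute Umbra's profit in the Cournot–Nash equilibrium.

3698

Umbra's profit: π_U = (413 - 2Q)q_U - (133q_U). Setting ∂π_U/∂q_U = 0: 280 - 4q_U - 2(q_Y + q_T) = 0.
Yarrow's profit: π_Y = (413 - 2Q)q_Y - (164q_Y). Setting ∂π_Y/∂q_Y = 0: 249 - 4q_Y - 2(q_U + q_T) = 0.
Talus's profit: π_T = (413 - 2Q)q_T - (166q_T). Setting ∂π_T/∂q_T = 0: 247 - 4q_T - 2(q_U + q_Y) = 0.
Adding the 3 first-order conditions: 776 − 8Q = 0, so Q = 97.
Back-substituting: q_U = (280 − 194)/2 = 43, q_Y = (249 − 194)/2 = 55/2, q_T = (247 − 194)/2 = 53/2.
Price P = 413 - 2·97 = 219.
Umbra's profit: (219 - 133)·43 = 3698.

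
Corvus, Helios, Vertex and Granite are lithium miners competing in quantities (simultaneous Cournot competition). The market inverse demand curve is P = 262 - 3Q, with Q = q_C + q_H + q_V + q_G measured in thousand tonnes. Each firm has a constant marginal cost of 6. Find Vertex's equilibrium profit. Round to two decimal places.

873.81

A representative firm's profit is π_i = q_i(262 - 3Q) - 6q_i.
First-order condition (treating rivals' output as given): 256 - 6q_i - 3·Σ_{j≠i} q_j = 0.
With identical firms every q_j equals q_i, so Σ_{j≠i} q_j = 3q_i and 256 = 15q_i, giving q_i = 256/15.
Price P = 262 - 3·(1024/15) = 286/5.
Vertex's profit: (286/5 - 6)·(256/15) = 873.8133.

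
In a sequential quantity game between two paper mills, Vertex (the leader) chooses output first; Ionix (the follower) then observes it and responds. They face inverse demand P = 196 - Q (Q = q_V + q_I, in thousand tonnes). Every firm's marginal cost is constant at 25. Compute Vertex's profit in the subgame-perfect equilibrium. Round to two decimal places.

3655.13

The follower Ionix best-responds to any q_V: π_I = (196 - Q)q_I - 25q_I.
∂π_I/∂q_I = 171 - q_V - 2q_I = 0 gives the reaction function q_I = (171 - q_V)/2.
Vertex substitutes q_I(q_V) into its own profit: π_V = q_V(196 - q_V - (171 - q_V)/2) - 25q_V = (221/2 - (1/2)q_V)q_V - 25q_V.
Maximising: ∂π_V/∂q_V = 171/2 - q_V = 0, giving q_V = 171/2.
Then q_I = (171 - 171/2)/2 = 171/4.
Price P = 196 - 513/4 = 271/4.
Vertex's profit: (271/4 - 25)·(171/2) = 3655.1250.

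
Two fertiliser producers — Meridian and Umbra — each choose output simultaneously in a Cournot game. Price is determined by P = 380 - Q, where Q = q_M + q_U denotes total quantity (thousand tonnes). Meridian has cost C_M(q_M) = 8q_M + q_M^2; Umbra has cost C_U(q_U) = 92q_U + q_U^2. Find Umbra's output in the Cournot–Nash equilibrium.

52

Meridian's profit: π_M = (380 - Q)q_M - (8q_M + q_M²). Setting ∂π_M/∂q_M = 0: 372 - 4q_M - (q_U) = 0.
Umbra's first-order condition: 288 - 4q_U - (q_M) = 0.
Rearranging gives the reaction functions q_M = (372 - q_U)/4 and q_U = (288 - q_M)/4.
Substituting one into the other gives q_M = 80 and q_U = 52.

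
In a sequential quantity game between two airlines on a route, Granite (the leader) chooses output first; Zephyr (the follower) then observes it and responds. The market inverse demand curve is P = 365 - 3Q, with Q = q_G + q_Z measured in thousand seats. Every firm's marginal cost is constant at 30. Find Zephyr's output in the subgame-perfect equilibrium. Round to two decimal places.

Solve by backward induction. Given q_G, the follower Zephyr maximises π_Z = (365 - 3q_G - 3q_Z)q_Z - 30q_Z.
Setting the follower's marginal profit to zero, 335 - 3q_G - 6q_Z = 0, i.e. q_Z = (335 - 3q_G)/6.
Granite substitutes q_Z(q_G) into its own profit: π_G = q_G(365 - 3q_G - (335 - 3q_G)/2) - 30q_G = (395/2 - (3/2)q_G)q_G - 30q_G.
The leader's first-order condition 335/2 - 3q_G = 0 yields q_G = 335/6.
Then q_Z = (335 - 3·(335/6))/6 = 335/12.

27.92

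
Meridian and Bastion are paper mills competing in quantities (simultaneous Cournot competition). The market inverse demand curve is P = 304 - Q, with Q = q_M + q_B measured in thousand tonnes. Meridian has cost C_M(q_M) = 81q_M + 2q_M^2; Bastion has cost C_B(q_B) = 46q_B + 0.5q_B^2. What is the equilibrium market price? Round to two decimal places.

Meridian's profit: π_M = (304 - Q)q_M - (81q_M + 2q_M²). Setting ∂π_M/∂q_M = 0: 223 - 6q_M - (q_B) = 0.
Bastion's profit: π_B = (304 - Q)q_B - (46q_B + (1/2)q_B²). Setting ∂π_B/∂q_B = 0: 258 - 3q_B - (q_M) = 0.
So q_M = (223 - q_B)/6 and q_B = (258 - q_M)/3.
Substituting one into the other gives q_M = 411/17 and q_B = 1325/17.
Total output Q = 1736/17, so price P = 304 - 1736/17 = 201.8824.

201.88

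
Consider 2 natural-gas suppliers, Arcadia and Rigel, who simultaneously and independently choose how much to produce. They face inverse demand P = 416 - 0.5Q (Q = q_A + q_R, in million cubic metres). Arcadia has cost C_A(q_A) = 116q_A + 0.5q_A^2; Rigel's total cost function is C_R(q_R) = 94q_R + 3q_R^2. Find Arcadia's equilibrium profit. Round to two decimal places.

19886.13

Arcadia's profit: π_A = (416 - 0.5Q)q_A - (116q_A + (1/2)q_A²). Setting ∂π_A/∂q_A = 0: 300 - 2q_A - (1/2)(q_R) = 0.
Rigel's profit: π_R = (416 - 0.5Q)q_R - (94q_R + 3q_R²). Setting ∂π_R/∂q_R = 0: 322 - 7q_R - (1/2)(q_A) = 0.
Rearranging gives the reaction functions q_A = (300 - (1/2)q_R)/2 and q_R = (322 - (1/2)q_A)/7.
Substituting one into the other gives q_A = 141.0182 and q_R = 1976/55.
Price P = 416 - (1/2)·176.9455 = 327.5273.
Arcadia's profit: 327.5273·141.0182 - 116·141.0182 - (1/2)·141.0182² = 19886.1276.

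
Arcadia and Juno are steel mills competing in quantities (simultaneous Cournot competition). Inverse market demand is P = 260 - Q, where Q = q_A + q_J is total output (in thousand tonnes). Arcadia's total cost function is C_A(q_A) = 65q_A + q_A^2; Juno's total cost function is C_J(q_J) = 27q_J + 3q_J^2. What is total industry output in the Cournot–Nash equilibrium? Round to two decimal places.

Arcadia's profit: π_A = (260 - Q)q_A - (65q_A + q_A²). Setting ∂π_A/∂q_A = 0: 195 - 4q_A - (q_J) = 0.
Juno's first-order condition: 233 - 8q_J - (q_A) = 0.
So q_A = (195 - q_J)/4 and q_J = (233 - q_A)/8.
Substituting one into the other gives q_A = 1327/31 and q_J = 737/31.
Total output Q = 1327/31 + 737/31 = 66.5806.

66.58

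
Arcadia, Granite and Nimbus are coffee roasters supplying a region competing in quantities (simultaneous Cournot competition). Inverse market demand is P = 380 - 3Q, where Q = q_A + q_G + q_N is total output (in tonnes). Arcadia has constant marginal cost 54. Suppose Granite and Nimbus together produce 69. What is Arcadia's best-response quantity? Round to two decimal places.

With rivals' combined output fixed at 69, Arcadia's profit is π_A = (380 - 3·69 - 3q_A)q_A - (54q_A) = (173 - 3q_A)q_A - (54q_A).
∂π_A/∂q_A = 119 - 6q_A = 0, so q_A = 119/6.

19.83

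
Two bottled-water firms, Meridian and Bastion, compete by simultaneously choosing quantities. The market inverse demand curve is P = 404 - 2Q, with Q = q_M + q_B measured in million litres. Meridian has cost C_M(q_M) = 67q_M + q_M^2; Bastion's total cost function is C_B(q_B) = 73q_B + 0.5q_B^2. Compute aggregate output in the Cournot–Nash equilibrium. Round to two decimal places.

89.81

Meridian's profit: π_M = (404 - 2Q)q_M - (67q_M + q_M²). Setting ∂π_M/∂q_M = 0: 337 - 6q_M - 2(q_B) = 0.
Bastion's profit: π_B = (404 - 2Q)q_B - (73q_B + (1/2)q_B²). Setting ∂π_B/∂q_B = 0: 331 - 5q_B - 2(q_M) = 0.
Rearranging gives the reaction functions q_M = (337 - 2q_B)/6 and q_B = (331 - 2q_M)/5.
Substituting one into the other gives q_M = 1023/26 and q_B = 656/13.
Total output Q = 1023/26 + 656/13 = 89.8077.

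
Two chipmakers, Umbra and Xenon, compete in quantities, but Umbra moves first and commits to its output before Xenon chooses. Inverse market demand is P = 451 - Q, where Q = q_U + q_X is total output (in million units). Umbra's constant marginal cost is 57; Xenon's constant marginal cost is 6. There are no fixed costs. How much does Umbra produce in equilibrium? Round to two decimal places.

171.50

The follower Xenon best-responds to any q_U: π_X = (451 - Q)q_X - 6q_X.
Setting the follower's marginal profit to zero, 445 - q_U - 2q_X = 0, i.e. q_X = (445 - q_U)/2.
The leader anticipates this reaction. Substituting into P = 451 - Q gives P = 457/2 - (1/2)q_U, so π_U = (457/2 - (1/2)q_U)q_U - 57q_U.
Leader FOC: 343/2 - q_U = 0, so q_U = 343/2.
Then q_X = (445 - 343/2)/2 = 547/4.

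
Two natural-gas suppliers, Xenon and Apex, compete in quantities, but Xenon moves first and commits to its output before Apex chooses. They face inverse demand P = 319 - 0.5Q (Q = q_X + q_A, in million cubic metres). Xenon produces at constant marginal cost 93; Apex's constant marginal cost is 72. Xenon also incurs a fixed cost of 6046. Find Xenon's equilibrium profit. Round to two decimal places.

4460.25

The follower Apex best-responds to any q_X: π_A = (319 - 0.5Q)q_A - 72q_A.
Follower FOC: 247 - (1/2)q_X - q_A = 0, so q_A(q_X) = (247 - (1/2)q_X).
Xenon substitutes q_A(q_X) into its own profit: π_X = q_X(319 - (1/2)q_X - (247 - (1/2)q_X)/2) - 93q_X = (391/2 - (1/4)q_X)q_X - 93q_X.
Maximising: ∂π_X/∂q_X = 205/2 - (1/2)q_X = 0, giving q_X = 205.
Then q_A = (247 - (1/2)·205) = 289/2.
Price P = 319 - (1/2)·(699/2) = 577/4.
Xenon's profit: (577/4 - 93)·205 - 6046 = 4460.2500.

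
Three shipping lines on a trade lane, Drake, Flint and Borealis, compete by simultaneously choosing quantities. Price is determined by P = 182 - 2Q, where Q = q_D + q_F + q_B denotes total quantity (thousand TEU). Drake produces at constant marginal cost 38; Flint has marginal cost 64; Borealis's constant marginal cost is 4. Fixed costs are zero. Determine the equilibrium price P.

Drake's profit: π_D = (182 - 2Q)q_D - (38q_D). Setting ∂π_D/∂q_D = 0: 144 - 4q_D - 2(q_F + q_B) = 0.
Flint's first-order condition: 118 - 4q_F - 2(q_D + q_B) = 0.
Borealis's profit: π_B = (182 - 2Q)q_B - (4q_B). Setting ∂π_B/∂q_B = 0: 178 - 4q_B - 2(q_D + q_F) = 0.
Adding the 3 conditions: 440 − 4Q − 4Q = 0, i.e. Q = 55.
Back-substituting: q_D = (144 − 110)/2 = 17, q_F = (118 − 110)/2 = 4, q_B = (178 − 110)/2 = 34.
Total output Q = 55, so price P = 182 - 2·55 = 72.

72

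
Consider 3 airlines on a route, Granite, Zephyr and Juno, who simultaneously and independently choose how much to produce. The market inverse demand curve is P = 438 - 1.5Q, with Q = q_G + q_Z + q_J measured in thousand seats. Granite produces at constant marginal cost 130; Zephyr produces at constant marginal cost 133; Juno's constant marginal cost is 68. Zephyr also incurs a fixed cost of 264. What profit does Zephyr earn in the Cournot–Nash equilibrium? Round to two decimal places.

2076.38

Granite's profit: π_G = (438 - 1.5Q)q_G - (130q_G). Setting ∂π_G/∂q_G = 0: 308 - 3q_G - (3/2)(q_Z + q_J) = 0.
Zephyr's profit: π_Z = (438 - 1.5Q)q_Z - (133q_Z). Setting ∂π_Z/∂q_Z = 0: 305 - 3q_Z - (3/2)(q_G + q_J) = 0.
Juno's first-order condition: 370 - 3q_J - (3/2)(q_G + q_Z) = 0.
Adding the 3 first-order conditions: 983 − 6Q = 0, so Q = 983/6.
Back-substituting: q_G = (308 − 983/4)/(3/2) = 83/2, q_Z = (305 − 983/4)/(3/2) = 79/2, q_J = (370 − 983/4)/(3/2) = 497/6.
Price P = 438 - (3/2)·(983/6) = 769/4.
Zephyr's profit: (769/4 - 133)·(79/2) - 264 = 2076.3750.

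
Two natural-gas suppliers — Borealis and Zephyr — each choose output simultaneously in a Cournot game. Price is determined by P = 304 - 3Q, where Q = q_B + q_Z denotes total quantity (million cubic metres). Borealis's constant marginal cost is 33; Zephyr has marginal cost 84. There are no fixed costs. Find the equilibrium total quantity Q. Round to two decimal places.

Borealis's profit: π_B = (304 - 3Q)q_B - (33q_B). Setting ∂π_B/∂q_B = 0: 271 - 6q_B - 3(q_Z) = 0.
Zephyr's first-order condition: 220 - 6q_Z - 3(q_B) = 0.
Best responses: q_B = (271 - 3q_Z)/6, q_Z = (220 - 3q_B)/6.
Solving the pair: q_B = 322/9, q_Z = 169/9.
Total output Q = 322/9 + 169/9 = 491/9.

54.56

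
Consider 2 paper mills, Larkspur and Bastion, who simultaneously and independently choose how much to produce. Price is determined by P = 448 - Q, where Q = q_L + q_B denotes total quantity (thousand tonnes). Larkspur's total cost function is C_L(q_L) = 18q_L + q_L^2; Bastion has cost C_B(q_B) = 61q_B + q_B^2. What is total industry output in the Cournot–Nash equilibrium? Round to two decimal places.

Larkspur's profit: π_L = (448 - Q)q_L - (18q_L + q_L²). Setting ∂π_L/∂q_L = 0: 430 - 4q_L - (q_B) = 0.
Bastion's first-order condition: 387 - 4q_B - (q_L) = 0.
So q_L = (430 - q_B)/4 and q_B = (387 - q_L)/4.
Solving the pair: q_L = 1333/15, q_B = 1118/15.
Total output Q = 1333/15 + 1118/15 = 817/5.

163.40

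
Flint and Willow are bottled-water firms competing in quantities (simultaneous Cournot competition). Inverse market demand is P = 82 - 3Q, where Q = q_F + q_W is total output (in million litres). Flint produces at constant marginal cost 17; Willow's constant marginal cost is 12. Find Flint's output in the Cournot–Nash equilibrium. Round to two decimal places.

Flint's profit: π_F = (82 - 3Q)q_F - (17q_F). Setting ∂π_F/∂q_F = 0: 65 - 6q_F - 3(q_W) = 0.
Willow's first-order condition: 70 - 6q_W - 3(q_F) = 0.
Best responses: q_F = (65 - 3q_W)/6, q_W = (70 - 3q_F)/6.
Substituting one into the other gives q_F = 20/3 and q_W = 25/3.

6.67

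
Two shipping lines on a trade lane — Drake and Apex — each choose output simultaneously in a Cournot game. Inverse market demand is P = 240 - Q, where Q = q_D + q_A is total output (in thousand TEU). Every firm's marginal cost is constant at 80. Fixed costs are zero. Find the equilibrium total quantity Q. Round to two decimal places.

106.67

Each firm earns π_i = (240 - Q)q_i - 80q_i.
Setting ∂π_i/∂q_i = 0 with rivals' quantities fixed: 160 - 2q_i - q_j = 0.
By symmetry each firm produces the same amount; substituting q_j = q_i yields q_i = 160/3.
Total output Q = 160/3 + 160/3 = 320/3.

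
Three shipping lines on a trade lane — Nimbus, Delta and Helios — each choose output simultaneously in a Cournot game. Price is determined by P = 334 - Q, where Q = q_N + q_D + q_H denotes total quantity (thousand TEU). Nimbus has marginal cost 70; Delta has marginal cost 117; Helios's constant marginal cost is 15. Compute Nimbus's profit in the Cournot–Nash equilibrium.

4096

Nimbus's profit: π_N = (334 - Q)q_N - (70q_N). Setting ∂π_N/∂q_N = 0: 264 - 2q_N - (q_D + q_H) = 0.
Delta's first-order condition: 217 - 2q_D - (q_N + q_H) = 0.
Helios's first-order condition: 319 - 2q_H - (q_N + q_D) = 0.
Adding the 3 conditions: 800 − 2Q − 2Q = 0, i.e. Q = 200.
Back-substituting: q_N = (264 − 200) = 64, q_D = (217 − 200) = 17, q_H = (319 − 200) = 119.
Price P = 334 - 200 = 134.
Nimbus's profit: (134 - 70)·64 = 4096.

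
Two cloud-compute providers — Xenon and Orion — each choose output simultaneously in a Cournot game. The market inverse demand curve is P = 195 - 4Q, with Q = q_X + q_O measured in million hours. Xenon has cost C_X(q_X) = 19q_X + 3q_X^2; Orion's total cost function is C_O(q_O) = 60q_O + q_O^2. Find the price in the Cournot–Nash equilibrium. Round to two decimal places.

117.39

Xenon's profit: π_X = (195 - 4Q)q_X - (19q_X + 3q_X²). Setting ∂π_X/∂q_X = 0: 176 - 14q_X - 4(q_O) = 0.
Orion's profit: π_O = (195 - 4Q)q_O - (60q_O + q_O²). Setting ∂π_O/∂q_O = 0: 135 - 10q_O - 4(q_X) = 0.
Best responses: q_X = (176 - 4q_O)/14, q_O = (135 - 4q_X)/10.
Solving the pair: q_X = 305/31, q_O = 593/62.
Total output Q = 1203/62, so price P = 195 - 4·(1203/62) = 117.3871.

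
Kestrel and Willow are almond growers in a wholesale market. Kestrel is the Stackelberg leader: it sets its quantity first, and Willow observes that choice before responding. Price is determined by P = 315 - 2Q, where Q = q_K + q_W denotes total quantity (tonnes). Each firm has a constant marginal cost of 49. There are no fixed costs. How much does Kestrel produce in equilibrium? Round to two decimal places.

The follower Willow best-responds to any q_K: π_W = (315 - 2Q)q_W - 49q_W.
Setting the follower's marginal profit to zero, 266 - 2q_K - 4q_W = 0, i.e. q_W = (266 - 2q_K)/4.
Kestrel substitutes q_W(q_K) into its own profit: π_K = q_K(315 - 2q_K - (266 - 2q_K)/2) - 49q_K = (182 - q_K)q_K - 49q_K.
Leader FOC: 133 - 2q_K = 0, so q_K = 133/2.
Then q_W = (266 - 2·(133/2))/4 = 133/4.

66.50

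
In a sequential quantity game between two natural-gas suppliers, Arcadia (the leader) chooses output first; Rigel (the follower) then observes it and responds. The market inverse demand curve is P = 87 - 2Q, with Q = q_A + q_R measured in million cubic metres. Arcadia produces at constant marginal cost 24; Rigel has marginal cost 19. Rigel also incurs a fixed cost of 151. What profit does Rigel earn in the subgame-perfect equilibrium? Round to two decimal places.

Solve by backward induction. Given q_A, the follower Rigel maximises π_R = (87 - 2q_A - 2q_R)q_R - 19q_R.
Follower FOC: 68 - 2q_A - 4q_R = 0, so q_R(q_A) = (68 - 2q_A)/4.
Arcadia substitutes q_R(q_A) into its own profit: π_A = q_A(87 - 2q_A - (68 - 2q_A)/2) - 24q_A = (53 - q_A)q_A - 24q_A.
The leader's first-order condition 29 - 2q_A = 0 yields q_A = 29/2.
Then q_R = (68 - 2·(29/2))/4 = 39/4.
Price P = 87 - 2·(97/4) = 77/2.
Rigel's profit: (77/2 - 19)·(39/4) - 151 = 313/8.

39.13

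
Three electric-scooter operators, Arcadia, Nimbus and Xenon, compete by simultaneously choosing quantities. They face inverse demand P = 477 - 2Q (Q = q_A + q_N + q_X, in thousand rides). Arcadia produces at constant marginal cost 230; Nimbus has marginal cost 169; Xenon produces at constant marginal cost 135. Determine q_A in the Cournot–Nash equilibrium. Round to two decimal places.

Arcadia's profit: π_A = (477 - 2Q)q_A - (230q_A). Setting ∂π_A/∂q_A = 0: 247 - 4q_A - 2(q_N + q_X) = 0.
Nimbus's profit: π_N = (477 - 2Q)q_N - (169q_N). Setting ∂π_N/∂q_N = 0: 308 - 4q_N - 2(q_A + q_X) = 0.
Xenon's profit: π_X = (477 - 2Q)q_X - (135q_X). Setting ∂π_X/∂q_X = 0: 342 - 4q_X - 2(q_A + q_N) = 0.
Adding the 3 conditions: 897 − 4Q − 4Q = 0, i.e. Q = 897/8.
Back-substituting: q_A = (247 − 897/4)/2 = 91/8, q_N = (308 − 897/4)/2 = 335/8, q_X = (342 − 897/4)/2 = 471/8.

11.38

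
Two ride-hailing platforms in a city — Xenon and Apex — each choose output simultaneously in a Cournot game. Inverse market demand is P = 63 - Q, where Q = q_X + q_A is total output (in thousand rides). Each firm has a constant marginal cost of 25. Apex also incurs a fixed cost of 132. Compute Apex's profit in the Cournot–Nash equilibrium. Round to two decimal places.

28.44

Each firm earns π_i = (63 - Q)q_i - 25q_i.
Setting ∂π_i/∂q_i = 0 with rivals' quantities fixed: 38 - 2q_i - q_j = 0.
With identical firms every q_j equals q_i, so q_j = q_i and 38 = 3q_i, giving q_i = 38/3.
Price P = 63 - 76/3 = 113/3.
Apex's profit: (113/3 - 25)·(38/3) - 132 = 256/9.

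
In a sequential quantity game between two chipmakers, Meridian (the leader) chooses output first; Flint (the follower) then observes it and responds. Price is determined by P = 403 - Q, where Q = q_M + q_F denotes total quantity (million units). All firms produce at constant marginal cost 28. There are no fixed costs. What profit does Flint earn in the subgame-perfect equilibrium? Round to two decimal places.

Solve by backward induction. Given q_M, the follower Flint maximises π_F = (403 - q_M - q_F)q_F - 28q_F.
Setting the follower's marginal profit to zero, 375 - q_M - 2q_F = 0, i.e. q_F = (375 - q_M)/2.
Meridian substitutes q_F(q_M) into its own profit: π_M = q_M(403 - q_M - (375 - q_M)/2) - 28q_M = (431/2 - (1/2)q_M)q_M - 28q_M.
Leader FOC: 375/2 - q_M = 0, so q_M = 375/2.
Then q_F = (375 - 375/2)/2 = 375/4.
Price P = 403 - 1125/4 = 487/4.
Flint's profit: (487/4 - 28)·(375/4) = 8789.0625.

8789.06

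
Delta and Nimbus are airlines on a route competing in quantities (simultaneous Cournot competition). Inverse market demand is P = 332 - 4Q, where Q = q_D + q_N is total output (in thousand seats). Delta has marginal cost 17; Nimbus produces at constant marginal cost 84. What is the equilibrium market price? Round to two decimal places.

Delta's profit: π_D = (332 - 4Q)q_D - (17q_D). Setting ∂π_D/∂q_D = 0: 315 - 8q_D - 4(q_N) = 0.
Nimbus's profit: π_N = (332 - 4Q)q_N - (84q_N). Setting ∂π_N/∂q_N = 0: 248 - 8q_N - 4(q_D) = 0.
So q_D = (315 - 4q_N)/8 and q_N = (248 - 4q_D)/8.
Solving the pair: q_D = 191/6, q_N = 181/12.
Total output Q = 563/12, so price P = 332 - 4·(563/12) = 433/3.

144.33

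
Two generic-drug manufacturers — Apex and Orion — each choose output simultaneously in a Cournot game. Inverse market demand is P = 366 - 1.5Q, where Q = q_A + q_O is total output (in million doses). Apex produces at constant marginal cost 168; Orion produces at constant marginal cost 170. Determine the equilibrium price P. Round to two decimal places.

Apex's profit: π_A = (366 - 1.5Q)q_A - (168q_A). Setting ∂π_A/∂q_A = 0: 198 - 3q_A - (3/2)(q_O) = 0.
Orion's first-order condition: 196 - 3q_O - (3/2)(q_A) = 0.
Best responses: q_A = (198 - (3/2)q_O)/3, q_O = (196 - (3/2)q_A)/3.
Substituting one into the other gives q_A = 400/9 and q_O = 388/9.
Total output Q = 788/9, so price P = 366 - (3/2)·(788/9) = 704/3.

234.67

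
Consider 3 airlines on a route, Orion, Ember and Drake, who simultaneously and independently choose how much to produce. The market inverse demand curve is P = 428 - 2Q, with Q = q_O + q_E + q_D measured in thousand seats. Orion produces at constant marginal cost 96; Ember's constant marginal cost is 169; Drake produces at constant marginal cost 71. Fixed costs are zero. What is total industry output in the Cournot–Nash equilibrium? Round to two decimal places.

118.50

Orion's profit: π_O = (428 - 2Q)q_O - (96q_O). Setting ∂π_O/∂q_O = 0: 332 - 4q_O - 2(q_E + q_D) = 0.
Ember's first-order condition: 259 - 4q_E - 2(q_O + q_D) = 0.
Drake's first-order condition: 357 - 4q_D - 2(q_O + q_E) = 0.
Adding the 3 first-order conditions: 948 − 8Q = 0, so Q = 237/2.
Back-substituting: q_O = (332 − 237)/2 = 95/2, q_E = (259 − 237)/2 = 11, q_D = (357 − 237)/2 = 60.
Total output Q = 95/2 + 11 + 60 = 237/2.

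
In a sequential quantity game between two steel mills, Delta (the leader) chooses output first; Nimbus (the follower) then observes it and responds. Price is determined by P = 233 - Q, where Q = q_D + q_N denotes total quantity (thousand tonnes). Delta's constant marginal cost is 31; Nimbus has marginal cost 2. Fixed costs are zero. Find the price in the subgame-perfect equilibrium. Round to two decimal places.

74.25

Solve by backward induction. Given q_D, the follower Nimbus maximises π_N = (233 - q_D - q_N)q_N - 2q_N.
Follower FOC: 231 - q_D - 2q_N = 0, so q_N(q_D) = (231 - q_D)/2.
The leader anticipates this reaction. Substituting into P = 233 - Q gives P = 235/2 - (1/2)q_D, so π_D = (235/2 - (1/2)q_D)q_D - 31q_D.
The leader's first-order condition 173/2 - q_D = 0 yields q_D = 173/2.
Then q_N = (231 - 173/2)/2 = 289/4.
Total output Q = 635/4, so price P = 233 - 635/4 = 297/4.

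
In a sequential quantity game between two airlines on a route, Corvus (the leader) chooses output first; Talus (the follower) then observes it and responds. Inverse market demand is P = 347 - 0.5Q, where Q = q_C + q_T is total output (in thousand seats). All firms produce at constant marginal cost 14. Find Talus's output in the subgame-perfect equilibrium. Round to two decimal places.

The follower Talus best-responds to any q_C: π_T = (347 - 0.5Q)q_T - 14q_T.
Setting the follower's marginal profit to zero, 333 - (1/2)q_C - q_T = 0, i.e. q_T = (333 - (1/2)q_C).
Corvus substitutes q_T(q_C) into its own profit: π_C = q_C(347 - (1/2)q_C - (333 - (1/2)q_C)/2) - 14q_C = (361/2 - (1/4)q_C)q_C - 14q_C.
Maximising: ∂π_C/∂q_C = 333/2 - (1/2)q_C = 0, giving q_C = 333.
Then q_T = (333 - (1/2)·333) = 333/2.

166.50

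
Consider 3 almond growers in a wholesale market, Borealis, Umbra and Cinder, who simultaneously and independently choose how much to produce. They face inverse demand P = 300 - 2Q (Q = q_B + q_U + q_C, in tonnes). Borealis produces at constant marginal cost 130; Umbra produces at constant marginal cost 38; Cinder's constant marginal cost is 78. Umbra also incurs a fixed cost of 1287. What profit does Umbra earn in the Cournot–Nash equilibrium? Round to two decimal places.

3564.13

Borealis's profit: π_B = (300 - 2Q)q_B - (130q_B). Setting ∂π_B/∂q_B = 0: 170 - 4q_B - 2(q_U + q_C) = 0.
Umbra's first-order condition: 262 - 4q_U - 2(q_B + q_C) = 0.
Cinder's profit: π_C = (300 - 2Q)q_C - (78q_C). Setting ∂π_C/∂q_C = 0: 222 - 4q_C - 2(q_B + q_U) = 0.
Adding the 3 first-order conditions: 654 − 8Q = 0, so Q = 327/4.
Back-substituting: q_B = (170 − 327/2)/2 = 13/4, q_U = (262 − 327/2)/2 = 197/4, q_C = (222 − 327/2)/2 = 117/4.
Price P = 300 - 2·(327/4) = 273/2.
Umbra's profit: (273/2 - 38)·(197/4) - 1287 = 3564.1250.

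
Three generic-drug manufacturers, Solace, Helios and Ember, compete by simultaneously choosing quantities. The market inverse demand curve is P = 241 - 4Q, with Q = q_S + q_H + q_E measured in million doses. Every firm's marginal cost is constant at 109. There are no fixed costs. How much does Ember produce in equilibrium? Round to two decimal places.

8.25

Each firm earns π_i = (241 - 4Q)q_i - 109q_i.
First-order condition (treating rivals' output as given): 132 - 8q_i - 4·Σ_{j≠i} q_j = 0.
By symmetry each firm produces the same amount; substituting Σ_{j≠i} q_j = 2q_i yields q_i = 132/16 = 33/4.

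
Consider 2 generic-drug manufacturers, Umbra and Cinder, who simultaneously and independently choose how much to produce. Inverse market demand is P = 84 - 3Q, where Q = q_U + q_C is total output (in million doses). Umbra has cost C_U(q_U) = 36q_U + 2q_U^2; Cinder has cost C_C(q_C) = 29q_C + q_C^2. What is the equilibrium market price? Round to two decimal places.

Umbra's profit: π_U = (84 - 3Q)q_U - (36q_U + 2q_U²). Setting ∂π_U/∂q_U = 0: 48 - 10q_U - 3(q_C) = 0.
Cinder's profit: π_C = (84 - 3Q)q_C - (29q_C + q_C²). Setting ∂π_C/∂q_C = 0: 55 - 8q_C - 3(q_U) = 0.
So q_U = (48 - 3q_C)/10 and q_C = (55 - 3q_U)/8.
Solving the pair: q_U = 219/71, q_C = 406/71.
Total output Q = 625/71, so price P = 84 - 3·(625/71) = 57.5915.

57.59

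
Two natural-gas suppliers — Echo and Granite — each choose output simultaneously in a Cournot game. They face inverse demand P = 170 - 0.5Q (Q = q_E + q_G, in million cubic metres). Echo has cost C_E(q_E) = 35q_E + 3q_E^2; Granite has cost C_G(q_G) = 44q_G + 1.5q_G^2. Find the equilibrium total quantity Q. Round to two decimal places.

46.54

Echo's profit: π_E = (170 - 0.5Q)q_E - (35q_E + 3q_E²). Setting ∂π_E/∂q_E = 0: 135 - 7q_E - (1/2)(q_G) = 0.
Granite's profit: π_G = (170 - 0.5Q)q_G - (44q_G + (3/2)q_G²). Setting ∂π_G/∂q_G = 0: 126 - 4q_G - (1/2)(q_E) = 0.
Best responses: q_E = (135 - (1/2)q_G)/7, q_G = (126 - (1/2)q_E)/4.
Solving the pair: q_E = 636/37, q_G = 1086/37.
Total output Q = 636/37 + 1086/37 = 1722/37.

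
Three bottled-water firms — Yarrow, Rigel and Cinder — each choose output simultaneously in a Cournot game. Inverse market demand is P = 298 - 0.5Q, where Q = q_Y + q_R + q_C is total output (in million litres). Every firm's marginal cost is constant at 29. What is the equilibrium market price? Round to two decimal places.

96.25

Each firm earns π_i = (298 - 0.5Q)q_i - 29q_i.
Setting ∂π_i/∂q_i = 0 with rivals' quantities fixed: 269 - q_i - (1/2)·Σ_{j≠i} q_j = 0.
With identical firms every q_j equals q_i, so Σ_{j≠i} q_j = 2q_i and 269 = 2q_i, giving q_i = 269/2.
Total output Q = 807/2, so price P = 298 - (1/2)·(807/2) = 385/4.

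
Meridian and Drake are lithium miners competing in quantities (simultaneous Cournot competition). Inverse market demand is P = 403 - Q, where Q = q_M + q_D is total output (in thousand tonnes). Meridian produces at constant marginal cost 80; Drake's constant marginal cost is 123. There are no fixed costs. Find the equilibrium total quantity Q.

201

Meridian's profit: π_M = (403 - Q)q_M - (80q_M). Setting ∂π_M/∂q_M = 0: 323 - 2q_M - (q_D) = 0.
Drake's profit: π_D = (403 - Q)q_D - (123q_D). Setting ∂π_D/∂q_D = 0: 280 - 2q_D - (q_M) = 0.
Rearranging gives the reaction functions q_M = (323 - q_D)/2 and q_D = (280 - q_M)/2.
Solving the pair: q_M = 122, q_D = 79.
Total output Q = 122 + 79 = 201.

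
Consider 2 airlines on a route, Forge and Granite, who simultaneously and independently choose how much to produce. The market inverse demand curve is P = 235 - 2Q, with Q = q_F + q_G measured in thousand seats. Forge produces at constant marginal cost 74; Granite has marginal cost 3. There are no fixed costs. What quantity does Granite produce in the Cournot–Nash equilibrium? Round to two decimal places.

Forge's profit: π_F = (235 - 2Q)q_F - (74q_F). Setting ∂π_F/∂q_F = 0: 161 - 4q_F - 2(q_G) = 0.
Granite's profit: π_G = (235 - 2Q)q_G - (3q_G). Setting ∂π_G/∂q_G = 0: 232 - 4q_G - 2(q_F) = 0.
So q_F = (161 - 2q_G)/4 and q_G = (232 - 2q_F)/4.
Solving the pair: q_F = 15, q_G = 101/2.

50.50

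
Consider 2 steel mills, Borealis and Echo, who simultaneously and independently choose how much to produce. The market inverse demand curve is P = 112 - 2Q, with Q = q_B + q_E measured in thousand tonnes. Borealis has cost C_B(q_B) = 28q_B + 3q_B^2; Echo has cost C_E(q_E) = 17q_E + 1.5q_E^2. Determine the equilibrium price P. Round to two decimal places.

Borealis's profit: π_B = (112 - 2Q)q_B - (28q_B + 3q_B²). Setting ∂π_B/∂q_B = 0: 84 - 10q_B - 2(q_E) = 0.
Echo's first-order condition: 95 - 7q_E - 2(q_B) = 0.
So q_B = (84 - 2q_E)/10 and q_E = (95 - 2q_B)/7.
Solving the pair: q_B = 199/33, q_E = 391/33.
Total output Q = 590/33, so price P = 112 - 2·(590/33) = 76.2424.

76.24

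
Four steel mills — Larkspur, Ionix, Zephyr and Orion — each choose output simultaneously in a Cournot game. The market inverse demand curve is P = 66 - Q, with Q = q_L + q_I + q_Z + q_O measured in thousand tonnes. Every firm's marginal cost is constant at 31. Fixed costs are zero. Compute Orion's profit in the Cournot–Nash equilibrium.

Each firm earns π_i = (66 - Q)q_i - 31q_i.
Setting ∂π_i/∂q_i = 0 with rivals' quantities fixed: 35 - 2q_i - Σ_{j≠i} q_j = 0.
By symmetry each firm produces the same amount; substituting Σ_{j≠i} q_j = 3q_i yields q_i = 35/5 = 7.
Price P = 66 - 28 = 38.
Orion's profit: (38 - 31)·7 = 49.

49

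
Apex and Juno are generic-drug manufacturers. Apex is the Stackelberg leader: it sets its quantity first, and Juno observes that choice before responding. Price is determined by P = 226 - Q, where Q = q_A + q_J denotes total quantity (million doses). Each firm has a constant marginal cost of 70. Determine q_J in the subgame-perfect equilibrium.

The follower Juno best-responds to any q_A: π_J = (226 - Q)q_J - 70q_J.
Setting the follower's marginal profit to zero, 156 - q_A - 2q_J = 0, i.e. q_J = (156 - q_A)/2.
Apex substitutes q_J(q_A) into its own profit: π_A = q_A(226 - q_A - (156 - q_A)/2) - 70q_A = (148 - (1/2)q_A)q_A - 70q_A.
Leader FOC: 78 - q_A = 0, so q_A = 78.
Then q_J = (156 - 78)/2 = 39.

39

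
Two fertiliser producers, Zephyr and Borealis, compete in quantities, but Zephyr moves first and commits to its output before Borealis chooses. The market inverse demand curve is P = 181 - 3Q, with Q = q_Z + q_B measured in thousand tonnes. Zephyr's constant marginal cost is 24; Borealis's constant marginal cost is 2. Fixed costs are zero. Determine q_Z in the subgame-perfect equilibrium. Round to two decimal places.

Solve by backward induction. Given q_Z, the follower Borealis maximises π_B = (181 - 3q_Z - 3q_B)q_B - 2q_B.
Setting the follower's marginal profit to zero, 179 - 3q_Z - 6q_B = 0, i.e. q_B = (179 - 3q_Z)/6.
Zephyr substitutes q_B(q_Z) into its own profit: π_Z = q_Z(181 - 3q_Z - (179 - 3q_Z)/2) - 24q_Z = (183/2 - (3/2)q_Z)q_Z - 24q_Z.
Leader FOC: 135/2 - 3q_Z = 0, so q_Z = 45/2.
Then q_B = (179 - 3·(45/2))/6 = 223/12.

22.50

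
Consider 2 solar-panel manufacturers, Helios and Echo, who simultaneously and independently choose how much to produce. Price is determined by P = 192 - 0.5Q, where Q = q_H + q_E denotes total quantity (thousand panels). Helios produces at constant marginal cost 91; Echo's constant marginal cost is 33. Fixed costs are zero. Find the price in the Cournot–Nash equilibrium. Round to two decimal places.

Helios's profit: π_H = (192 - 0.5Q)q_H - (91q_H). Setting ∂π_H/∂q_H = 0: 101 - q_H - (1/2)(q_E) = 0.
Echo's first-order condition: 159 - q_E - (1/2)(q_H) = 0.
Rearranging gives the reaction functions q_H = (101 - (1/2)q_E) and q_E = (159 - (1/2)q_H).
Solving the pair: q_H = 86/3, q_E = 434/3.
Total output Q = 520/3, so price P = 192 - (1/2)·(520/3) = 316/3.

105.33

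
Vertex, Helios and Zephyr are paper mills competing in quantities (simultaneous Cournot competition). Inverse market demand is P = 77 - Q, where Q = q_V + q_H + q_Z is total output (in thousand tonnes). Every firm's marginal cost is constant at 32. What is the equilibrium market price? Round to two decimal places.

A representative firm's profit is π_i = q_i(77 - Q) - 32q_i.
Setting ∂π_i/∂q_i = 0 with rivals' quantities fixed: 45 - 2q_i - Σ_{j≠i} q_j = 0.
By symmetry each firm produces the same amount; substituting Σ_{j≠i} q_j = 2q_i yields q_i = 45/4.
Total output Q = 135/4, so price P = 77 - 135/4 = 173/4.

43.25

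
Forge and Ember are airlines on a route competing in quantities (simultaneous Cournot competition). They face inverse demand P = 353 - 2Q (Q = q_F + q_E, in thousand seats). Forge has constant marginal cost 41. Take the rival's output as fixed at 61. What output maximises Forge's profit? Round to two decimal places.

With the rival's output fixed at 61, Forge's profit is π_F = (353 - 2·61 - 2q_F)q_F - (41q_F) = (231 - 2q_F)q_F - (41q_F).
∂π_F/∂q_F = 190 - 4q_F = 0, so q_F = 95/2.

47.50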